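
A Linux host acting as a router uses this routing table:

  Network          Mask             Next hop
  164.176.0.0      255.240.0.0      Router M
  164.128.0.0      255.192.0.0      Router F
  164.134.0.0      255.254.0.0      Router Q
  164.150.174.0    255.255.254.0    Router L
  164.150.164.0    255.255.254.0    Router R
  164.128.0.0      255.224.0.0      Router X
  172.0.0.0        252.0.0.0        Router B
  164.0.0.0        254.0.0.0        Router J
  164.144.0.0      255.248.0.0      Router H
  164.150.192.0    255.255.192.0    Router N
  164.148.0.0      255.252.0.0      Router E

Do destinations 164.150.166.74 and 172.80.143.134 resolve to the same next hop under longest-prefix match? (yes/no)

164.150.166.74: longest match 164.148.0.0/14 -> Router E
172.80.143.134: longest match 172.0.0.0/6 -> Router B

no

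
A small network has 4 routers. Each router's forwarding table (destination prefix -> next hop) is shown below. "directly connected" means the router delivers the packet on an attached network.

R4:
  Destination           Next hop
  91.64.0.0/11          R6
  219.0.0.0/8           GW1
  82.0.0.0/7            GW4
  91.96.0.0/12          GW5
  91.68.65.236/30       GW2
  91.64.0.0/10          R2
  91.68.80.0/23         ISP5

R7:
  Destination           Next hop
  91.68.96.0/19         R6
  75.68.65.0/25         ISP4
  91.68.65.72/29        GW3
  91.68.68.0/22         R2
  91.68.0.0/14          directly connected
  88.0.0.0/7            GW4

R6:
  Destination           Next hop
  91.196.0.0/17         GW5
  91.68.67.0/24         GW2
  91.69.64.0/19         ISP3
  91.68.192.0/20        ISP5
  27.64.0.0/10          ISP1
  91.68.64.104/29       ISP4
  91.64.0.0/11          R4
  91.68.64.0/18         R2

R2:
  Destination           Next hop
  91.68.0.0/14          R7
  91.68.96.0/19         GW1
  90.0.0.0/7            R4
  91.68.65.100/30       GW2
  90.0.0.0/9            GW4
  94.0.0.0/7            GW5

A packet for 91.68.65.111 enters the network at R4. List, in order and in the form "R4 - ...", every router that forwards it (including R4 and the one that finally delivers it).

R4 - R6 - R2 - R7

At R4: longest match for 91.68.65.111 is 91.64.0.0/11 -> R6
At R6: longest match for 91.68.65.111 is 91.68.64.0/18 -> R2
At R2: longest match for 91.68.65.111 is 91.68.0.0/14 -> R7
At R7: longest match for 91.68.65.111 is 91.68.0.0/14 -> directly connected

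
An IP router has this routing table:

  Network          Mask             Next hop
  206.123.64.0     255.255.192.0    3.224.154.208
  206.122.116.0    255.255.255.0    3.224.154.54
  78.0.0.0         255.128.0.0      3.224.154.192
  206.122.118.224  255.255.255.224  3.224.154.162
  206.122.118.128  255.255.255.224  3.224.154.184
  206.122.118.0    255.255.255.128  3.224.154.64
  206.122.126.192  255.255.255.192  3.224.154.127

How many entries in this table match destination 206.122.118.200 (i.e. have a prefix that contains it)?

No listed prefix contains 206.122.118.200.
Total matching entries: 0.

0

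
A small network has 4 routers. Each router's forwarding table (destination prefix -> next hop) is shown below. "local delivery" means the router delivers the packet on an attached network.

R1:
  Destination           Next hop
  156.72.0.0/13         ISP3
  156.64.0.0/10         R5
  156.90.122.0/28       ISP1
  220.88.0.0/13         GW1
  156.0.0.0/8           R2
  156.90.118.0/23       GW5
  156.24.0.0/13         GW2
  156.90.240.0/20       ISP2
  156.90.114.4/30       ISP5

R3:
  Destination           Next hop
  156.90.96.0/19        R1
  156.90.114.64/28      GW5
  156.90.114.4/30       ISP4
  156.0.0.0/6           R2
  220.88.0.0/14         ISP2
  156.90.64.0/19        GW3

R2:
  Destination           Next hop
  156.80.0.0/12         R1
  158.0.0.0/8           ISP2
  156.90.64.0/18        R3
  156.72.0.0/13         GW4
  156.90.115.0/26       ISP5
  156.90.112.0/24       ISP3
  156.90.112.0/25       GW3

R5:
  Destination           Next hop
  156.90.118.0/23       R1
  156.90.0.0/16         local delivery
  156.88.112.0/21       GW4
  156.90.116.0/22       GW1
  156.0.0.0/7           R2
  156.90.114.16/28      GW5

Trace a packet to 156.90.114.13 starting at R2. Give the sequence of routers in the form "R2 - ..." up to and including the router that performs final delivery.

R2 - R3 - R1 - R5

At R2: longest match for 156.90.114.13 is 156.90.64.0/18 -> R3
At R3: longest match for 156.90.114.13 is 156.90.96.0/19 -> R1
At R1: longest match for 156.90.114.13 is 156.64.0.0/10 -> R5
At R5: longest match for 156.90.114.13 is 156.90.0.0/16 -> local delivery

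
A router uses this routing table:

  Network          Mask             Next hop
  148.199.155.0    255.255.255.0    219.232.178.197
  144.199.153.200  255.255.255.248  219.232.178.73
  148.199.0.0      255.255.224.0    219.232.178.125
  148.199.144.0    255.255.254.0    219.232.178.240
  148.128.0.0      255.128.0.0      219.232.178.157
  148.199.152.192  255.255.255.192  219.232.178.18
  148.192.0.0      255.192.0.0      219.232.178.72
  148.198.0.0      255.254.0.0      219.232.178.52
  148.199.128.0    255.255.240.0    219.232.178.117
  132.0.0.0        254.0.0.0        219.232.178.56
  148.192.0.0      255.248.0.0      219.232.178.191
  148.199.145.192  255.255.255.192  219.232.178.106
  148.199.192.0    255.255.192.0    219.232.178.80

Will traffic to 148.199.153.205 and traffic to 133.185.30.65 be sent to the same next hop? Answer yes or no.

148.199.153.205: longest match 148.198.0.0/15 -> 219.232.178.52
133.185.30.65: longest match 132.0.0.0/7 -> 219.232.178.56

no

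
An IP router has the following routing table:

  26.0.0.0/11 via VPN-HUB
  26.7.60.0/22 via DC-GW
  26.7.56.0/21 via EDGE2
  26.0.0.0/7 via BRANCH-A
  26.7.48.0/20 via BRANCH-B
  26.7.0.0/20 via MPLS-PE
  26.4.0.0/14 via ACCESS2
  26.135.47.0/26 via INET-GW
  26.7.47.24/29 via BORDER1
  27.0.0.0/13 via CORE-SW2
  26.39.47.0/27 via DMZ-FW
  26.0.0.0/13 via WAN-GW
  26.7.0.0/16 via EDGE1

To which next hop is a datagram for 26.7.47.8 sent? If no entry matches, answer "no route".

Routes whose prefix contains 26.7.47.8:
  26.0.0.0/7 (26.0.0.0 - 27.255.255.255) -> BRANCH-A
  26.0.0.0/11 (26.0.0.0 - 26.31.255.255) -> VPN-HUB
  26.0.0.0/13 (26.0.0.0 - 26.7.255.255) -> WAN-GW
  26.4.0.0/14 (26.4.0.0 - 26.7.255.255) -> ACCESS2
  26.7.0.0/16 (26.7.0.0 - 26.7.255.255) -> EDGE1
More-specific entries that do NOT match:
  26.7.47.24/29 (26.7.47.24 - 26.7.47.31) does not contain 26.7.47.8
  26.39.47.0/27 (26.39.47.0 - 26.39.47.31) does not contain 26.7.47.8
  26.135.47.0/26 (26.135.47.0 - 26.135.47.63) does not contain 26.7.47.8
  26.7.60.0/22 (26.7.60.0 - 26.7.63.255) does not contain 26.7.47.8
  26.7.56.0/21 (26.7.56.0 - 26.7.63.255) does not contain 26.7.47.8
  26.7.48.0/20 (26.7.48.0 - 26.7.63.255) does not contain 26.7.47.8
  26.7.0.0/20 (26.7.0.0 - 26.7.15.255) does not contain 26.7.47.8
Longest matching prefix is /16 -> next hop EDGE1.

EDGE1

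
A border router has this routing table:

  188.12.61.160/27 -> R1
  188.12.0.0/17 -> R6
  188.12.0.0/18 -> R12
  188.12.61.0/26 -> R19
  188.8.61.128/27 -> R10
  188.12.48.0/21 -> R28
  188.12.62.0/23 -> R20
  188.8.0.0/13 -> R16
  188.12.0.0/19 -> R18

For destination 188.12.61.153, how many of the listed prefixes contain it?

Prefixes containing 188.12.61.153:
  188.8.0.0/13 (188.8.0.0 - 188.15.255.255)
  188.12.0.0/17 (188.12.0.0 - 188.12.127.255)
  188.12.0.0/18 (188.12.0.0 - 188.12.63.255)
Total matching entries: 3.

3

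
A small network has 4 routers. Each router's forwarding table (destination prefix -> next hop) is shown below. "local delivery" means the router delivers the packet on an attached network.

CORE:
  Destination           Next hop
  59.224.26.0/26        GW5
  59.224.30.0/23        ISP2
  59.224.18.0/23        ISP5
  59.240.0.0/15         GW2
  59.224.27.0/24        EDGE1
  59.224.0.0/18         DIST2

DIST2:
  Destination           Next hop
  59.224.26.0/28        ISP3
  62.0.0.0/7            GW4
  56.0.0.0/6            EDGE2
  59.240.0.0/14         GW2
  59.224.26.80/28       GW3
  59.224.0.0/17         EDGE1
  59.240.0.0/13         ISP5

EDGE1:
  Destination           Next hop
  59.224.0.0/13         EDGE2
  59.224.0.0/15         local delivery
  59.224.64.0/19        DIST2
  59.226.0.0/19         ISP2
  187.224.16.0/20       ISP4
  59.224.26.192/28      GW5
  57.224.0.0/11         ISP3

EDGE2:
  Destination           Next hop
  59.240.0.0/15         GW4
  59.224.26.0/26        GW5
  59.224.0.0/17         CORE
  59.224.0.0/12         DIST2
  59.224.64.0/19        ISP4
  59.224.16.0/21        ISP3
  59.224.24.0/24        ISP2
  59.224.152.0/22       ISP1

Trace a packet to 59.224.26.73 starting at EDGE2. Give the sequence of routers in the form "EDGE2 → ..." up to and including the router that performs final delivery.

At EDGE2: longest match for 59.224.26.73 is 59.224.0.0/17 -> CORE
At CORE: longest match for 59.224.26.73 is 59.224.0.0/18 -> DIST2
At DIST2: longest match for 59.224.26.73 is 59.224.0.0/17 -> EDGE1
At EDGE1: longest match for 59.224.26.73 is 59.224.0.0/15 -> local delivery

EDGE2 → CORE → DIST2 → EDGE1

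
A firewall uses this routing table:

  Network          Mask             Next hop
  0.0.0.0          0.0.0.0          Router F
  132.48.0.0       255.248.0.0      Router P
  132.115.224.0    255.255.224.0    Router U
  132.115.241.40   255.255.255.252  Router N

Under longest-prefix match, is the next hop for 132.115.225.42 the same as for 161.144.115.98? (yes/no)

132.115.225.42: longest match 132.115.224.0/19 -> Router U
161.144.115.98: longest match 0.0.0.0/0 -> Router F

no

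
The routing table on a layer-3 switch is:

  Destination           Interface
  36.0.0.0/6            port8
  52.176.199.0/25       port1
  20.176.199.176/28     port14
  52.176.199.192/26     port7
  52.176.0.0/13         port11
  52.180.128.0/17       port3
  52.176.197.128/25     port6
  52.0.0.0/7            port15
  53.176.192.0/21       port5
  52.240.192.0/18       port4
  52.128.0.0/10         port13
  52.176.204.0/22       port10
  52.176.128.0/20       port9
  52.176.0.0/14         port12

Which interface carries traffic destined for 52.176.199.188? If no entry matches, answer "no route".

port12

Routes whose prefix contains 52.176.199.188:
  52.0.0.0/7 (52.0.0.0 - 53.255.255.255) -> port15
  52.128.0.0/10 (52.128.0.0 - 52.191.255.255) -> port13
  52.176.0.0/13 (52.176.0.0 - 52.183.255.255) -> port11
  52.176.0.0/14 (52.176.0.0 - 52.179.255.255) -> port12
More-specific entries that do NOT match:
  20.176.199.176/28 (20.176.199.176 - 20.176.199.191) does not contain 52.176.199.188
  52.176.199.192/26 (52.176.199.192 - 52.176.199.255) does not contain 52.176.199.188
  52.176.199.0/25 (52.176.199.0 - 52.176.199.127) does not contain 52.176.199.188
  52.176.197.128/25 (52.176.197.128 - 52.176.197.255) does not contain 52.176.199.188
  52.176.204.0/22 (52.176.204.0 - 52.176.207.255) does not contain 52.176.199.188
  53.176.192.0/21 (53.176.192.0 - 53.176.199.255) does not contain 52.176.199.188
  52.176.128.0/20 (52.176.128.0 - 52.176.143.255) does not contain 52.176.199.188
  52.240.192.0/18 (52.240.192.0 - 52.240.255.255) does not contain 52.176.199.188
  52.180.128.0/17 (52.180.128.0 - 52.180.255.255) does not contain 52.176.199.188
Longest matching prefix is /14 -> interface port12.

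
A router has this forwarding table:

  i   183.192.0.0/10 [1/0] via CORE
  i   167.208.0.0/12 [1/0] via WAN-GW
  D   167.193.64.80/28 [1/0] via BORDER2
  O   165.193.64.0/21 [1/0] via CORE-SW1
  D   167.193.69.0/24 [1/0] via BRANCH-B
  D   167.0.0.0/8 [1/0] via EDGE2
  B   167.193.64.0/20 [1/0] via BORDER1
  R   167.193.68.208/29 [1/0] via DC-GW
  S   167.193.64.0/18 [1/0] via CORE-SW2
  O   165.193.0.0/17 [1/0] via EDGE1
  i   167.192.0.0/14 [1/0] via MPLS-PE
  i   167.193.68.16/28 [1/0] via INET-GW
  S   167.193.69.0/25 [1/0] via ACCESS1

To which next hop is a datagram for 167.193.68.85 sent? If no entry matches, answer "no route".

Routes whose prefix contains 167.193.68.85:
  167.0.0.0/8 (167.0.0.0 - 167.255.255.255) -> EDGE2
  167.192.0.0/14 (167.192.0.0 - 167.195.255.255) -> MPLS-PE
  167.193.64.0/18 (167.193.64.0 - 167.193.127.255) -> CORE-SW2
  167.193.64.0/20 (167.193.64.0 - 167.193.79.255) -> BORDER1
More-specific entries that do NOT match:
  167.193.68.208/29 (167.193.68.208 - 167.193.68.215) does not contain 167.193.68.85
  167.193.64.80/28 (167.193.64.80 - 167.193.64.95) does not contain 167.193.68.85
  167.193.68.16/28 (167.193.68.16 - 167.193.68.31) does not contain 167.193.68.85
  167.193.69.0/25 (167.193.69.0 - 167.193.69.127) does not contain 167.193.68.85
  167.193.69.0/24 (167.193.69.0 - 167.193.69.255) does not contain 167.193.68.85
  165.193.64.0/21 (165.193.64.0 - 165.193.71.255) does not contain 167.193.68.85
Longest matching prefix is /20 -> next hop BORDER1.

BORDER1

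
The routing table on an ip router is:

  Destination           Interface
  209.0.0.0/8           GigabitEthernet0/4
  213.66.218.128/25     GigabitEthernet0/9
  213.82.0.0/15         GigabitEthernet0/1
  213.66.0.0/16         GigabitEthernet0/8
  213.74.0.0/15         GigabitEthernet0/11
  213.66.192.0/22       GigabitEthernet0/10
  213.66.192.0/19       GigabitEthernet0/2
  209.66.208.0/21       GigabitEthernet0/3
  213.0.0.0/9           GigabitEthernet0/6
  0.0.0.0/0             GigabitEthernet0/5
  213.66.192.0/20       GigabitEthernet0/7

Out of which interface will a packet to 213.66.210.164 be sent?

GigabitEthernet0/2

Routes whose prefix contains 213.66.210.164:
  0.0.0.0/0 (default, matches everything) -> GigabitEthernet0/5
  213.0.0.0/9 (213.0.0.0 - 213.127.255.255) -> GigabitEthernet0/6
  213.66.0.0/16 (213.66.0.0 - 213.66.255.255) -> GigabitEthernet0/8
  213.66.192.0/19 (213.66.192.0 - 213.66.223.255) -> GigabitEthernet0/2
More-specific entries that do NOT match:
  213.66.218.128/25 (213.66.218.128 - 213.66.218.255) does not contain 213.66.210.164
  213.66.192.0/22 (213.66.192.0 - 213.66.195.255) does not contain 213.66.210.164
  209.66.208.0/21 (209.66.208.0 - 209.66.215.255) does not contain 213.66.210.164
  213.66.192.0/20 (213.66.192.0 - 213.66.207.255) does not contain 213.66.210.164
Longest matching prefix is /19 -> interface GigabitEthernet0/2.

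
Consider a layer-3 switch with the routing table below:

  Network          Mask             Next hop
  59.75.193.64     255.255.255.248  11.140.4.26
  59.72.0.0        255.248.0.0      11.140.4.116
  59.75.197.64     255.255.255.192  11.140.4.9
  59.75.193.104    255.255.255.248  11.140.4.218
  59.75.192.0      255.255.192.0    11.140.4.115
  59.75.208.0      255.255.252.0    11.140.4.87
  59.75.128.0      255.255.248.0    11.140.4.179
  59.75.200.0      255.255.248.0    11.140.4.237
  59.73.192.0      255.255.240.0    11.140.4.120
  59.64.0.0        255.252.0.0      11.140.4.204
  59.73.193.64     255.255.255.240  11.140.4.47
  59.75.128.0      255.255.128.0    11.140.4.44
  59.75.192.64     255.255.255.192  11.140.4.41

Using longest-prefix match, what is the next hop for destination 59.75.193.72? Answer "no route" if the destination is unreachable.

Routes whose prefix contains 59.75.193.72:
  59.72.0.0/13 (59.72.0.0 - 59.79.255.255) -> 11.140.4.116
  59.75.128.0/17 (59.75.128.0 - 59.75.255.255) -> 11.140.4.44
  59.75.192.0/18 (59.75.192.0 - 59.75.255.255) -> 11.140.4.115
More-specific entries that do NOT match:
  59.75.193.64/29 (59.75.193.64 - 59.75.193.71) does not contain 59.75.193.72
  59.75.193.104/29 (59.75.193.104 - 59.75.193.111) does not contain 59.75.193.72
  59.73.193.64/28 (59.73.193.64 - 59.73.193.79) does not contain 59.75.193.72
  59.75.197.64/26 (59.75.197.64 - 59.75.197.127) does not contain 59.75.193.72
  59.75.192.64/26 (59.75.192.64 - 59.75.192.127) does not contain 59.75.193.72
  59.75.208.0/22 (59.75.208.0 - 59.75.211.255) does not contain 59.75.193.72
  59.75.128.0/21 (59.75.128.0 - 59.75.135.255) does not contain 59.75.193.72
  59.75.200.0/21 (59.75.200.0 - 59.75.207.255) does not contain 59.75.193.72
  59.73.192.0/20 (59.73.192.0 - 59.73.207.255) does not contain 59.75.193.72
Longest matching prefix is /18 -> next hop 11.140.4.115.

11.140.4.115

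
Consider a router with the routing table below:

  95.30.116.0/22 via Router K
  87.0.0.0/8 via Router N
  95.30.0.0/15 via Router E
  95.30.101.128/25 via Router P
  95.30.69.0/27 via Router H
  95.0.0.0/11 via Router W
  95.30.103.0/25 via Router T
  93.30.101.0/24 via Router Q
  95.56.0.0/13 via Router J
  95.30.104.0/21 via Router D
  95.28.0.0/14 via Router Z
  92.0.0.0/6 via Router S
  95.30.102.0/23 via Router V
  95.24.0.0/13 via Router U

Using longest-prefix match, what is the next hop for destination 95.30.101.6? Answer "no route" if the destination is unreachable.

Router E

Routes whose prefix contains 95.30.101.6:
  92.0.0.0/6 (92.0.0.0 - 95.255.255.255) -> Router S
  95.0.0.0/11 (95.0.0.0 - 95.31.255.255) -> Router W
  95.24.0.0/13 (95.24.0.0 - 95.31.255.255) -> Router U
  95.28.0.0/14 (95.28.0.0 - 95.31.255.255) -> Router Z
  95.30.0.0/15 (95.30.0.0 - 95.31.255.255) -> Router E
More-specific entries that do NOT match:
  95.30.69.0/27 (95.30.69.0 - 95.30.69.31) does not contain 95.30.101.6
  95.30.101.128/25 (95.30.101.128 - 95.30.101.255) does not contain 95.30.101.6
  95.30.103.0/25 (95.30.103.0 - 95.30.103.127) does not contain 95.30.101.6
  93.30.101.0/24 (93.30.101.0 - 93.30.101.255) does not contain 95.30.101.6
  95.30.102.0/23 (95.30.102.0 - 95.30.103.255) does not contain 95.30.101.6
  95.30.116.0/22 (95.30.116.0 - 95.30.119.255) does not contain 95.30.101.6
  95.30.104.0/21 (95.30.104.0 - 95.30.111.255) does not contain 95.30.101.6
Longest matching prefix is /15 -> next hop Router E.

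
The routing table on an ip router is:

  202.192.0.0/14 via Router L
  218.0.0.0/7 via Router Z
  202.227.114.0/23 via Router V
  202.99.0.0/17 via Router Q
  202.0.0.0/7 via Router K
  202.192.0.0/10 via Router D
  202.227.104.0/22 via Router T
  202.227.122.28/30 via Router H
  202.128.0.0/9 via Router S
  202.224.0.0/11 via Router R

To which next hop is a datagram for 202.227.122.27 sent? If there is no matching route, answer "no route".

Routes whose prefix contains 202.227.122.27:
  202.0.0.0/7 (202.0.0.0 - 203.255.255.255) -> Router K
  202.128.0.0/9 (202.128.0.0 - 202.255.255.255) -> Router S
  202.192.0.0/10 (202.192.0.0 - 202.255.255.255) -> Router D
  202.224.0.0/11 (202.224.0.0 - 202.255.255.255) -> Router R
More-specific entries that do NOT match:
  202.227.122.28/30 (202.227.122.28 - 202.227.122.31) does not contain 202.227.122.27
  202.227.114.0/23 (202.227.114.0 - 202.227.115.255) does not contain 202.227.122.27
  202.227.104.0/22 (202.227.104.0 - 202.227.107.255) does not contain 202.227.122.27
  202.99.0.0/17 (202.99.0.0 - 202.99.127.255) does not contain 202.227.122.27
  202.192.0.0/14 (202.192.0.0 - 202.195.255.255) does not contain 202.227.122.27
Longest matching prefix is /11 -> next hop Router R.

Router R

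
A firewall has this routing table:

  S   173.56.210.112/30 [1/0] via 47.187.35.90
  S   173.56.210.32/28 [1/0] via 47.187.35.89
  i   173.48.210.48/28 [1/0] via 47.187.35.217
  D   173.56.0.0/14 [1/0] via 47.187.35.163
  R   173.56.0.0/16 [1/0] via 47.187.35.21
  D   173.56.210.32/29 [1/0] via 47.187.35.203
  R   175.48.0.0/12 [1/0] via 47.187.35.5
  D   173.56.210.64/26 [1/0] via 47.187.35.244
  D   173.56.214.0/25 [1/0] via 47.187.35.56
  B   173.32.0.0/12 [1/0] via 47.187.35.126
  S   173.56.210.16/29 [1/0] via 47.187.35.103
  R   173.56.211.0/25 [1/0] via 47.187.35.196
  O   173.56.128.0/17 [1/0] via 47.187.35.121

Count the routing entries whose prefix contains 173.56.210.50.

3

Prefixes containing 173.56.210.50:
  173.56.0.0/14 (173.56.0.0 - 173.59.255.255)
  173.56.0.0/16 (173.56.0.0 - 173.56.255.255)
  173.56.128.0/17 (173.56.128.0 - 173.56.255.255)
Total matching entries: 3.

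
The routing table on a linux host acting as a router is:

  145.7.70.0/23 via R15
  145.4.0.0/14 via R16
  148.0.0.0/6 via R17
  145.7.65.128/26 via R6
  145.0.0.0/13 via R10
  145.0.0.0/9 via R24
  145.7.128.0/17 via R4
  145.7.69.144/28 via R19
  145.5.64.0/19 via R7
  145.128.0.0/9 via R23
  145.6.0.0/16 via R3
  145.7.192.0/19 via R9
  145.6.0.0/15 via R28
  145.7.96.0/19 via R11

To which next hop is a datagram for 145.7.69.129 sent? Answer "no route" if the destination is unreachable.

Routes whose prefix contains 145.7.69.129:
  145.0.0.0/9 (145.0.0.0 - 145.127.255.255) -> R24
  145.0.0.0/13 (145.0.0.0 - 145.7.255.255) -> R10
  145.4.0.0/14 (145.4.0.0 - 145.7.255.255) -> R16
  145.6.0.0/15 (145.6.0.0 - 145.7.255.255) -> R28
More-specific entries that do NOT match:
  145.7.69.144/28 (145.7.69.144 - 145.7.69.159) does not contain 145.7.69.129
  145.7.65.128/26 (145.7.65.128 - 145.7.65.191) does not contain 145.7.69.129
  145.7.70.0/23 (145.7.70.0 - 145.7.71.255) does not contain 145.7.69.129
  145.5.64.0/19 (145.5.64.0 - 145.5.95.255) does not contain 145.7.69.129
  145.7.192.0/19 (145.7.192.0 - 145.7.223.255) does not contain 145.7.69.129
  145.7.96.0/19 (145.7.96.0 - 145.7.127.255) does not contain 145.7.69.129
  145.7.128.0/17 (145.7.128.0 - 145.7.255.255) does not contain 145.7.69.129
  145.6.0.0/16 (145.6.0.0 - 145.6.255.255) does not contain 145.7.69.129
Longest matching prefix is /15 -> next hop R28.

R28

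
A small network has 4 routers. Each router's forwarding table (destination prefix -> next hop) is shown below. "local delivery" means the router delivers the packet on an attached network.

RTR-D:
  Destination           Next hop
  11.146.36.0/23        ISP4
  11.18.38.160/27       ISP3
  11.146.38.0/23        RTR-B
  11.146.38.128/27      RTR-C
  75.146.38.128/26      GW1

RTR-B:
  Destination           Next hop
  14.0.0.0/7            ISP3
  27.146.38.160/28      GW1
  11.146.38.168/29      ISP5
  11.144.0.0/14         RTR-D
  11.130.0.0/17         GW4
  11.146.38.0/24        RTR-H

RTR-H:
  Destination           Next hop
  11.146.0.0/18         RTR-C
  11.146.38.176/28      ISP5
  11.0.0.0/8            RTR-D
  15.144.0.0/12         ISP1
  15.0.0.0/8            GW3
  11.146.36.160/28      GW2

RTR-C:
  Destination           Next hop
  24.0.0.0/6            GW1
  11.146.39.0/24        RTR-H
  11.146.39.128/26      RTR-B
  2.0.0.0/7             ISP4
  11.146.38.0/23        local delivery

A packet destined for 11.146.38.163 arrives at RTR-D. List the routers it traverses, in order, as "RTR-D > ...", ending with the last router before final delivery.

RTR-D > RTR-B > RTR-H > RTR-C

At RTR-D: longest match for 11.146.38.163 is 11.146.38.0/23 -> RTR-B
At RTR-B: longest match for 11.146.38.163 is 11.146.38.0/24 -> RTR-H
At RTR-H: longest match for 11.146.38.163 is 11.146.0.0/18 -> RTR-C
At RTR-C: longest match for 11.146.38.163 is 11.146.38.0/23 -> local delivery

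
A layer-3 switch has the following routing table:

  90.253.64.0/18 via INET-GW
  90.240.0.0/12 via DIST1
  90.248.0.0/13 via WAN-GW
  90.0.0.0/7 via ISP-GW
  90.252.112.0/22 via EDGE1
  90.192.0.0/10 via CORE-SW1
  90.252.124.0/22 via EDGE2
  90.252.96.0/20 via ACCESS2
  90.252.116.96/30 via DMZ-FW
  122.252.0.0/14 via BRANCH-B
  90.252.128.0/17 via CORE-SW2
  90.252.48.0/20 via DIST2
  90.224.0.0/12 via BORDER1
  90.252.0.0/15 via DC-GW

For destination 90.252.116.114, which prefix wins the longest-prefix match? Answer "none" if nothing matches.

Entries matching 90.252.116.114:
  90.0.0.0/7 (90.0.0.0 - 91.255.255.255)
  90.192.0.0/10 (90.192.0.0 - 90.255.255.255)
  90.240.0.0/12 (90.240.0.0 - 90.255.255.255)
  90.248.0.0/13 (90.248.0.0 - 90.255.255.255)
  90.252.0.0/15 (90.252.0.0 - 90.253.255.255)
Most specific is 90.252.0.0/15.

90.252.0.0/15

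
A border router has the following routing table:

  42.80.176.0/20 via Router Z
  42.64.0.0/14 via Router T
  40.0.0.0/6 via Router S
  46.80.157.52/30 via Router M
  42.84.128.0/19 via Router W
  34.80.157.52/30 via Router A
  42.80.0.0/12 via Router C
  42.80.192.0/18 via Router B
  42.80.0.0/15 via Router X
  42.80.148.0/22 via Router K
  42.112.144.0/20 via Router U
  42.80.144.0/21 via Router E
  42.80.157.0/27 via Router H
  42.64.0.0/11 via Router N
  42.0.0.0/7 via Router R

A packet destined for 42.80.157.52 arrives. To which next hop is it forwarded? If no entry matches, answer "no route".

Router X

Routes whose prefix contains 42.80.157.52:
  40.0.0.0/6 (40.0.0.0 - 43.255.255.255) -> Router S
  42.0.0.0/7 (42.0.0.0 - 43.255.255.255) -> Router R
  42.64.0.0/11 (42.64.0.0 - 42.95.255.255) -> Router N
  42.80.0.0/12 (42.80.0.0 - 42.95.255.255) -> Router C
  42.80.0.0/15 (42.80.0.0 - 42.81.255.255) -> Router X
More-specific entries that do NOT match:
  46.80.157.52/30 (46.80.157.52 - 46.80.157.55) does not contain 42.80.157.52
  34.80.157.52/30 (34.80.157.52 - 34.80.157.55) does not contain 42.80.157.52
  42.80.157.0/27 (42.80.157.0 - 42.80.157.31) does not contain 42.80.157.52
  42.80.148.0/22 (42.80.148.0 - 42.80.151.255) does not contain 42.80.157.52
  42.80.144.0/21 (42.80.144.0 - 42.80.151.255) does not contain 42.80.157.52
  42.80.176.0/20 (42.80.176.0 - 42.80.191.255) does not contain 42.80.157.52
  42.112.144.0/20 (42.112.144.0 - 42.112.159.255) does not contain 42.80.157.52
  42.84.128.0/19 (42.84.128.0 - 42.84.159.255) does not contain 42.80.157.52
  42.80.192.0/18 (42.80.192.0 - 42.80.255.255) does not contain 42.80.157.52
Longest matching prefix is /15 -> next hop Router X.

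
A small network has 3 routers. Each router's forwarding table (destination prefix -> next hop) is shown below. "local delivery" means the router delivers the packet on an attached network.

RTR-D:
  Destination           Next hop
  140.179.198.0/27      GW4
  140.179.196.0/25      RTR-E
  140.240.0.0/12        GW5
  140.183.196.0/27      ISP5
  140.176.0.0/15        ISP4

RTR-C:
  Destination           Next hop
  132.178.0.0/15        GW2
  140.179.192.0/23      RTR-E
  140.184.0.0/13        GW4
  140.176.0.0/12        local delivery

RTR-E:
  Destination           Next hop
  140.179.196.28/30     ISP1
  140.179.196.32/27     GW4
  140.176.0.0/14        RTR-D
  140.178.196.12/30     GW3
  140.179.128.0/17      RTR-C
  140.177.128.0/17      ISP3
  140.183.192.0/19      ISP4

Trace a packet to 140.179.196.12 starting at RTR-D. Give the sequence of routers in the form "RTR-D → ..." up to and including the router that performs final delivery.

RTR-D → RTR-E → RTR-C

At RTR-D: longest match for 140.179.196.12 is 140.179.196.0/25 -> RTR-E
At RTR-E: longest match for 140.179.196.12 is 140.179.128.0/17 -> RTR-C
At RTR-C: longest match for 140.179.196.12 is 140.176.0.0/12 -> local delivery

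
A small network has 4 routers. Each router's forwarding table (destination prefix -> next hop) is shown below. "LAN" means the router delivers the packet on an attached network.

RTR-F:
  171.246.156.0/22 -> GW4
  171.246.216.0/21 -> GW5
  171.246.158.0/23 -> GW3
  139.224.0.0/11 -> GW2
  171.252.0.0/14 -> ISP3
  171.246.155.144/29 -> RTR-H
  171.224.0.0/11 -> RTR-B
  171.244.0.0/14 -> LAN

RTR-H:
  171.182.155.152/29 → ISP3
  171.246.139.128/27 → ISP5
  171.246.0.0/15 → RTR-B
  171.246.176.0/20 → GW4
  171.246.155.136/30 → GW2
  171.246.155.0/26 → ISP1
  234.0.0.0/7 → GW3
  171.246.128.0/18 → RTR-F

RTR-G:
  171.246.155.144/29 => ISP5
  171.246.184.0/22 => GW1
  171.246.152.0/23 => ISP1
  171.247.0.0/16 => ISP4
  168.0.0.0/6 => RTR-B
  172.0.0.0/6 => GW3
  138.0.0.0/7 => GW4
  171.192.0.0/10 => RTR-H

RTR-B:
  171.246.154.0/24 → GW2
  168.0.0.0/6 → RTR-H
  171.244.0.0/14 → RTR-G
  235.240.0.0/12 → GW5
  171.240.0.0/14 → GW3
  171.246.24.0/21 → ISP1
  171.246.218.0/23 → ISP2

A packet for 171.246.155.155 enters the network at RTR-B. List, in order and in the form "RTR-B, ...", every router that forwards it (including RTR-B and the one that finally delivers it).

RTR-B, RTR-G, RTR-H, RTR-F

At RTR-B: longest match for 171.246.155.155 is 171.244.0.0/14 -> RTR-G
At RTR-G: longest match for 171.246.155.155 is 171.192.0.0/10 -> RTR-H
At RTR-H: longest match for 171.246.155.155 is 171.246.128.0/18 -> RTR-F
At RTR-F: longest match for 171.246.155.155 is 171.244.0.0/14 -> LAN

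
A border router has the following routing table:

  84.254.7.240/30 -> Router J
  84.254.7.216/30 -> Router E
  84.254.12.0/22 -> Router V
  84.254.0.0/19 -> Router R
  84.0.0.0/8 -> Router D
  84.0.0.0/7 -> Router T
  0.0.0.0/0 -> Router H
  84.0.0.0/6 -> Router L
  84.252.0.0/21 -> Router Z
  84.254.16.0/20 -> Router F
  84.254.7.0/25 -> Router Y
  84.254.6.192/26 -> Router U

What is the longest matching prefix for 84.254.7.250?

84.254.0.0/19

Entries matching 84.254.7.250:
  0.0.0.0/0 (default, matches everything)
  84.0.0.0/6 (84.0.0.0 - 87.255.255.255)
  84.0.0.0/7 (84.0.0.0 - 85.255.255.255)
  84.0.0.0/8 (84.0.0.0 - 84.255.255.255)
  84.254.0.0/19 (84.254.0.0 - 84.254.31.255)
Most specific is 84.254.0.0/19.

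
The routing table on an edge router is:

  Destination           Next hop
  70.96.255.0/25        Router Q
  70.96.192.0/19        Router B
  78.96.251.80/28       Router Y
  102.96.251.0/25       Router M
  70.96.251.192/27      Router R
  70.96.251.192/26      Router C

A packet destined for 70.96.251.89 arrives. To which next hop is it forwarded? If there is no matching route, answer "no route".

no route

No entry's prefix contains 70.96.251.89; there is no default route.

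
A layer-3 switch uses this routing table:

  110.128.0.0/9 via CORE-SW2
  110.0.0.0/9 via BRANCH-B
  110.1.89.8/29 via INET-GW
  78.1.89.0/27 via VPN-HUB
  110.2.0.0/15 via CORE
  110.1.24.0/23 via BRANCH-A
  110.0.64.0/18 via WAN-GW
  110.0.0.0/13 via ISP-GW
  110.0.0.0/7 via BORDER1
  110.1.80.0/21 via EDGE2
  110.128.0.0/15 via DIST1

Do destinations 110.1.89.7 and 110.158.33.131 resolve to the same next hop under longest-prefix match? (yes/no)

no

110.1.89.7: longest match 110.0.0.0/13 -> ISP-GW
110.158.33.131: longest match 110.128.0.0/9 -> CORE-SW2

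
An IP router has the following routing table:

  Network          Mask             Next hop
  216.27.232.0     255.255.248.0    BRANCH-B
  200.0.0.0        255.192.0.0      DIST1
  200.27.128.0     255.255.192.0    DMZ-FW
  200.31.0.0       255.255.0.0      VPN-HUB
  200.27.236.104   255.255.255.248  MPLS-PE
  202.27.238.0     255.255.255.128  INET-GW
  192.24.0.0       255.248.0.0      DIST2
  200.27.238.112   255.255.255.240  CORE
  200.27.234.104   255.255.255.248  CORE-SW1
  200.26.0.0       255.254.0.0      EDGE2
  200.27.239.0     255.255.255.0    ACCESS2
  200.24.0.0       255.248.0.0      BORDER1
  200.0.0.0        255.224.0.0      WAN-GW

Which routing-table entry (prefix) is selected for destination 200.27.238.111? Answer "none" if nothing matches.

Entries matching 200.27.238.111:
  200.0.0.0/10 (200.0.0.0 - 200.63.255.255)
  200.0.0.0/11 (200.0.0.0 - 200.31.255.255)
  200.24.0.0/13 (200.24.0.0 - 200.31.255.255)
  200.26.0.0/15 (200.26.0.0 - 200.27.255.255)
Most specific is 200.26.0.0/15.

200.26.0.0/15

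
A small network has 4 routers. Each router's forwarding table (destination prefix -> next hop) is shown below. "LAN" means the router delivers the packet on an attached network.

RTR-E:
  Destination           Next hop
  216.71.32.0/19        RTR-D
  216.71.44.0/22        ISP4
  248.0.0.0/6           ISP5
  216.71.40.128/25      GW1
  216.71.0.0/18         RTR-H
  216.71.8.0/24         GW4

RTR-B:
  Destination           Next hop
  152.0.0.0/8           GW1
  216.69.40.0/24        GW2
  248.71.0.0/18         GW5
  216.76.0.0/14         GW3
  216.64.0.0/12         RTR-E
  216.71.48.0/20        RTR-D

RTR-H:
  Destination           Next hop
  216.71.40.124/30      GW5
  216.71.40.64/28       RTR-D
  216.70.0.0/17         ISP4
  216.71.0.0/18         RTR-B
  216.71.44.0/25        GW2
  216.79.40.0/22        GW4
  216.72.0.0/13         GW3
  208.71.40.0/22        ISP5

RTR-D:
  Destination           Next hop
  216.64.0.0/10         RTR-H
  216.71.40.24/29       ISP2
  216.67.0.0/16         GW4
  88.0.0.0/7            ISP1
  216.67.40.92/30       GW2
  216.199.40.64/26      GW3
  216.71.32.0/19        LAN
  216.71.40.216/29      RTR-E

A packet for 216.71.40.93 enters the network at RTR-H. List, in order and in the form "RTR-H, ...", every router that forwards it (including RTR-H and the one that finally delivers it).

At RTR-H: longest match for 216.71.40.93 is 216.71.0.0/18 -> RTR-B
At RTR-B: longest match for 216.71.40.93 is 216.64.0.0/12 -> RTR-E
At RTR-E: longest match for 216.71.40.93 is 216.71.32.0/19 -> RTR-D
At RTR-D: longest match for 216.71.40.93 is 216.71.32.0/19 -> LAN

RTR-H, RTR-B, RTR-E, RTR-D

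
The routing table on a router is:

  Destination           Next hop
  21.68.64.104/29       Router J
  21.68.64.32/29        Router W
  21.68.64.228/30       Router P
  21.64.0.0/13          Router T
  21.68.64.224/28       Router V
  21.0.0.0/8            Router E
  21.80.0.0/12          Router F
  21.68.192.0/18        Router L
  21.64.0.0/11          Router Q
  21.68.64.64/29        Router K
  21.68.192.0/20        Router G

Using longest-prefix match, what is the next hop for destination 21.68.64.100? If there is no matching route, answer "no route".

Router T

Routes whose prefix contains 21.68.64.100:
  21.0.0.0/8 (21.0.0.0 - 21.255.255.255) -> Router E
  21.64.0.0/11 (21.64.0.0 - 21.95.255.255) -> Router Q
  21.64.0.0/13 (21.64.0.0 - 21.71.255.255) -> Router T
More-specific entries that do NOT match:
  21.68.64.228/30 (21.68.64.228 - 21.68.64.231) does not contain 21.68.64.100
  21.68.64.104/29 (21.68.64.104 - 21.68.64.111) does not contain 21.68.64.100
  21.68.64.32/29 (21.68.64.32 - 21.68.64.39) does not contain 21.68.64.100
  21.68.64.64/29 (21.68.64.64 - 21.68.64.71) does not contain 21.68.64.100
  21.68.64.224/28 (21.68.64.224 - 21.68.64.239) does not contain 21.68.64.100
  21.68.192.0/20 (21.68.192.0 - 21.68.207.255) does not contain 21.68.64.100
  21.68.192.0/18 (21.68.192.0 - 21.68.255.255) does not contain 21.68.64.100
Longest matching prefix is /13 -> next hop Router T.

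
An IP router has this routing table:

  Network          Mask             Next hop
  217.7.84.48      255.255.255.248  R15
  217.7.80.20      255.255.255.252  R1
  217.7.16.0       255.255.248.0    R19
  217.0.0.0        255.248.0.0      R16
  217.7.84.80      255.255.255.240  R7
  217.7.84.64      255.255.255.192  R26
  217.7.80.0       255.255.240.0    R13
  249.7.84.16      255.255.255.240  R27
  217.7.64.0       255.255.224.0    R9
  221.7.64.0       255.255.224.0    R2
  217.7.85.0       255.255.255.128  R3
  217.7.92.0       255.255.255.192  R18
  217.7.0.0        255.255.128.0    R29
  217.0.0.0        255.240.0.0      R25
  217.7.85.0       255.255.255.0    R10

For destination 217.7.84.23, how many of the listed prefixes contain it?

5

Prefixes containing 217.7.84.23:
  217.0.0.0/12 (217.0.0.0 - 217.15.255.255)
  217.0.0.0/13 (217.0.0.0 - 217.7.255.255)
  217.7.0.0/17 (217.7.0.0 - 217.7.127.255)
  217.7.64.0/19 (217.7.64.0 - 217.7.95.255)
  217.7.80.0/20 (217.7.80.0 - 217.7.95.255)
Total matching entries: 5.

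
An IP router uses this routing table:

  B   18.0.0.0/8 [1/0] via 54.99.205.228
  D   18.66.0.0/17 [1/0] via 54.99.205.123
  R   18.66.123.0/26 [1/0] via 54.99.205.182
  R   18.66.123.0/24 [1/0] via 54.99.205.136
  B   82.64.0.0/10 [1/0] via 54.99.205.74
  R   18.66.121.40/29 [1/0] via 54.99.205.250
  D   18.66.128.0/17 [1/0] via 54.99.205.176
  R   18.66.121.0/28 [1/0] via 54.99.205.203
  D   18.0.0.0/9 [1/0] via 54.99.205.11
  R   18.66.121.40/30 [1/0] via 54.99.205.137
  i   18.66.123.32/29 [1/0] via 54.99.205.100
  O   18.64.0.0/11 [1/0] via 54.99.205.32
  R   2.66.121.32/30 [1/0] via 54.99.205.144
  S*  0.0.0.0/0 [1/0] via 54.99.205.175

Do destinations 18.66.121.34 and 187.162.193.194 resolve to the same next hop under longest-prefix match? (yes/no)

18.66.121.34: longest match 18.66.0.0/17 -> 54.99.205.123
187.162.193.194: longest match 0.0.0.0/0 -> 54.99.205.175

no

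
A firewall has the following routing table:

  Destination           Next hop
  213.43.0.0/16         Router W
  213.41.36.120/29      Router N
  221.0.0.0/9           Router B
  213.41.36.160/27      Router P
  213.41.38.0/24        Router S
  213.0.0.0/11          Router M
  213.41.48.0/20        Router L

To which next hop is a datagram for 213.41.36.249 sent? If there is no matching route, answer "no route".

No entry's prefix contains 213.41.36.249; there is no default route.

no route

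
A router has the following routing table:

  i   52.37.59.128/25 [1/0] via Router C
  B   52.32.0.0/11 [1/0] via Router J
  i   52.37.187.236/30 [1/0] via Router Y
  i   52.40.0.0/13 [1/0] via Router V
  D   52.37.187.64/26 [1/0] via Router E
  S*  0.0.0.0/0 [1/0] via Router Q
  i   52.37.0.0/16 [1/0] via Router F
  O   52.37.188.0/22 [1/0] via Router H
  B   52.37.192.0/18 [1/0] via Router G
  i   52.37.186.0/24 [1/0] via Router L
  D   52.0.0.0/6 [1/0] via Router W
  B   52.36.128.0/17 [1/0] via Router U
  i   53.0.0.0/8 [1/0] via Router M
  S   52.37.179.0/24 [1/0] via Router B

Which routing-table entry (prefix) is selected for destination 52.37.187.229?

Entries matching 52.37.187.229:
  0.0.0.0/0 (default, matches everything)
  52.0.0.0/6 (52.0.0.0 - 55.255.255.255)
  52.32.0.0/11 (52.32.0.0 - 52.63.255.255)
  52.37.0.0/16 (52.37.0.0 - 52.37.255.255)
Most specific is 52.37.0.0/16.

52.37.0.0/16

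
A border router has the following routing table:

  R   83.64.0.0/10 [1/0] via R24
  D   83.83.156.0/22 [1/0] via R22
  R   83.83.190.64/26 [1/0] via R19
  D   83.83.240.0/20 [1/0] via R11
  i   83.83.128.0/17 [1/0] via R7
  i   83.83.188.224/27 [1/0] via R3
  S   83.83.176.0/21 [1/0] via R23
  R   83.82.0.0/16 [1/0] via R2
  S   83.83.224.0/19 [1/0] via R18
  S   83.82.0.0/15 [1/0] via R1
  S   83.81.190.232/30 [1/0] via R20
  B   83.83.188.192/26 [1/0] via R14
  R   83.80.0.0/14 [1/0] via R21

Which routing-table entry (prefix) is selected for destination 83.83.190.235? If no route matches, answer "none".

Entries matching 83.83.190.235:
  83.64.0.0/10 (83.64.0.0 - 83.127.255.255)
  83.80.0.0/14 (83.80.0.0 - 83.83.255.255)
  83.82.0.0/15 (83.82.0.0 - 83.83.255.255)
  83.83.128.0/17 (83.83.128.0 - 83.83.255.255)
Most specific is 83.83.128.0/17.

83.83.128.0/17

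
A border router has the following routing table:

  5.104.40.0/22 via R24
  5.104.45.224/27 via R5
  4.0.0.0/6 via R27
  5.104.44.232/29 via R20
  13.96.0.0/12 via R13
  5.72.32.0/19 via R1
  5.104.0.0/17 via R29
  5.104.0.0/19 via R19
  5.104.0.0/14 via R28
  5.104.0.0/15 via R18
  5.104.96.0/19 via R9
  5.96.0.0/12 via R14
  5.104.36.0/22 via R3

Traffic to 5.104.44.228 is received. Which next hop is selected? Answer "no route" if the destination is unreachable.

Routes whose prefix contains 5.104.44.228:
  4.0.0.0/6 (4.0.0.0 - 7.255.255.255) -> R27
  5.96.0.0/12 (5.96.0.0 - 5.111.255.255) -> R14
  5.104.0.0/14 (5.104.0.0 - 5.107.255.255) -> R28
  5.104.0.0/15 (5.104.0.0 - 5.105.255.255) -> R18
  5.104.0.0/17 (5.104.0.0 - 5.104.127.255) -> R29
More-specific entries that do NOT match:
  5.104.44.232/29 (5.104.44.232 - 5.104.44.239) does not contain 5.104.44.228
  5.104.45.224/27 (5.104.45.224 - 5.104.45.255) does not contain 5.104.44.228
  5.104.40.0/22 (5.104.40.0 - 5.104.43.255) does not contain 5.104.44.228
  5.104.36.0/22 (5.104.36.0 - 5.104.39.255) does not contain 5.104.44.228
  5.72.32.0/19 (5.72.32.0 - 5.72.63.255) does not contain 5.104.44.228
  5.104.0.0/19 (5.104.0.0 - 5.104.31.255) does not contain 5.104.44.228
  5.104.96.0/19 (5.104.96.0 - 5.104.127.255) does not contain 5.104.44.228
Longest matching prefix is /17 -> next hop R29.

R29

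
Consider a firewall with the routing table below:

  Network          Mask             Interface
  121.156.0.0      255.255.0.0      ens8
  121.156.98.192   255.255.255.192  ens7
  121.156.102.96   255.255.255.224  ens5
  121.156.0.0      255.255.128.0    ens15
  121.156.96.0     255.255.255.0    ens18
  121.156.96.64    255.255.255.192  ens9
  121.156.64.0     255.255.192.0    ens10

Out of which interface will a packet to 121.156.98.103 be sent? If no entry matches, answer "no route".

ens10

Routes whose prefix contains 121.156.98.103:
  121.156.0.0/16 (121.156.0.0 - 121.156.255.255) -> ens8
  121.156.0.0/17 (121.156.0.0 - 121.156.127.255) -> ens15
  121.156.64.0/18 (121.156.64.0 - 121.156.127.255) -> ens10
More-specific entries that do NOT match:
  121.156.102.96/27 (121.156.102.96 - 121.156.102.127) does not contain 121.156.98.103
  121.156.98.192/26 (121.156.98.192 - 121.156.98.255) does not contain 121.156.98.103
  121.156.96.64/26 (121.156.96.64 - 121.156.96.127) does not contain 121.156.98.103
  121.156.96.0/24 (121.156.96.0 - 121.156.96.255) does not contain 121.156.98.103
Longest matching prefix is /18 -> interface ens10.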